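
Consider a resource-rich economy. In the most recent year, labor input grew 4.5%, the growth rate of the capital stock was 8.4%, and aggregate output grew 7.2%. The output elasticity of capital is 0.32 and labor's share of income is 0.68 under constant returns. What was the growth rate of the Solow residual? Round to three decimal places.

1.452%

Labor's share = 1 − 0.32 = 0.68.
The capital stock: 0.32 × 8.4 = 2.688 pp.
Labor input: 0.68 × 4.5 = 3.06 pp.
TFP growth = 7.2 − 5.748 = 1.452%.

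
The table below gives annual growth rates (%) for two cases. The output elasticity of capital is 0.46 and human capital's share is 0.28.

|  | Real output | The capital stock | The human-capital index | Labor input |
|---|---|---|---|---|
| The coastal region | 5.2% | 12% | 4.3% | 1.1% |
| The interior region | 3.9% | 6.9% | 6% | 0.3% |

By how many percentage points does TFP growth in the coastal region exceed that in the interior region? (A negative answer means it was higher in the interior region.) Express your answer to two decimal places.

-0.78 percentage points

Labor's share = 1 − 0.46 − 0.28 = 0.26.
The coastal region: TFP = 5.2 − 5.52 − 1.204 − 0.286 = -1.81%.
The interior region: TFP = 3.9 − 3.174 − 1.68 − 0.078 = -1.032%.
Difference = -1.81 − (-1.032) = -0.778 pp.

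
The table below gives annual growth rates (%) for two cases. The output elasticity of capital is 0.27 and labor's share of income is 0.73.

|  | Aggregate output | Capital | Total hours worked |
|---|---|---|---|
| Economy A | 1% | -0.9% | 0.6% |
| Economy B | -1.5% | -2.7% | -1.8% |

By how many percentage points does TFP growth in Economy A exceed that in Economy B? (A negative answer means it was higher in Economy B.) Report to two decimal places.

0.26 percentage points

Labor's share = 1 − 0.27 = 0.73.
Economy A: TFP = 1 + 0.243 − 0.438 = 0.805%.
Economy B: TFP = -1.5 + 0.729 + 1.314 = 0.543%.
Difference = 0.805 − (0.543) = 0.262 pp.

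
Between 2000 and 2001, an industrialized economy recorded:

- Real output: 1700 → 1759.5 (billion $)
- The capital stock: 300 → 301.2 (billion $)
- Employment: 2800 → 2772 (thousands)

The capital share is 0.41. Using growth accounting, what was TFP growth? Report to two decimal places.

3.93%

Real output growth = (1759.5 − 1700) / 1700 = 3.5%.
The capital stock growth = (301.2 − 300) / 300 = 0.4%.
Employment growth = (2772 − 2800) / 2800 = -1%.
Labor's share = 1 − 0.41 = 0.59.
The capital stock: 0.41 × 0.4 = 0.164 pp.
Employment: 0.59 × (-1) = -0.59 pp.
TFP growth = 3.5 + 0.426 = 3.926%.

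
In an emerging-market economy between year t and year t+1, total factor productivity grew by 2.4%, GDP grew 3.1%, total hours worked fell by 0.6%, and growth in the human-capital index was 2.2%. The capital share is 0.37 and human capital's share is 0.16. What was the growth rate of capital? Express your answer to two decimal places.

Labor's share = 1 − 0.37 − 0.16 = 0.47.
gY = gA + 0.16×2.2 + 0.47×(-0.6) + 0.37×g.
0.37×g = 3.1 − 2.4 − 0.07 = 0.63.
g = 0.63 / 0.37 = 1.7027%.

Capital growth was 1.70%.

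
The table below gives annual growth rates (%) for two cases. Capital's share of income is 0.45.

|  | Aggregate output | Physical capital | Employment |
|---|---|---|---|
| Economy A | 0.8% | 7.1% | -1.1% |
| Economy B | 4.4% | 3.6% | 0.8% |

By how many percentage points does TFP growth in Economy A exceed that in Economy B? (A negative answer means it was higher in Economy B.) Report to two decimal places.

Labor's share = 1 − 0.45 = 0.55.
Economy A: TFP = 0.8 − 3.195 + 0.605 = -1.79%.
Economy B: TFP = 4.4 − 1.62 − 0.44 = 2.34%.
Difference = -1.79 − (2.34) = -4.13 pp.

-4.13 percentage points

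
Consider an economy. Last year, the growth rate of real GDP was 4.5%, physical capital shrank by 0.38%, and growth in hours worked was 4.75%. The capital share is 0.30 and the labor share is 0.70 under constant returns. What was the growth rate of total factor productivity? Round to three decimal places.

1.289%

Labor's share = 1 − 0.3 = 0.7.
Physical capital: 0.3 × (-0.38) = -0.114 pp.
Hours worked: 0.7 × 4.75 = 3.325 pp.
TFP growth = 4.5 − 3.211 = 1.289%.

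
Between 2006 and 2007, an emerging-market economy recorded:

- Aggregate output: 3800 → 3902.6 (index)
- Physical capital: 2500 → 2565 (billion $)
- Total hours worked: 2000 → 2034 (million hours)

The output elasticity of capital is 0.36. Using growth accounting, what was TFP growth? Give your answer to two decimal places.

Aggregate output growth = (3902.6 − 3800) / 3800 = 2.7%.
Physical capital growth = (2565 − 2500) / 2500 = 2.6%.
Total hours worked growth = (2034 − 2000) / 2000 = 1.7%.
Labor's share = 1 − 0.36 = 0.64.
Physical capital: 0.36 × 2.6 = 0.936 pp.
Total hours worked: 0.64 × 1.7 = 1.088 pp.
TFP growth = 2.7 − 2.024 = 0.676%.

0.68%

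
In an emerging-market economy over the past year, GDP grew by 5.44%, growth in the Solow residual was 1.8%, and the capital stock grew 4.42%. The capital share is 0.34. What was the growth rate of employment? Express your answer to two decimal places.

Employment growth was 3.24%.

Labor's share = 1 − 0.34 = 0.66.
gY = gA + 0.34×4.42 + 0.66×g.
0.66×g = 5.44 − 1.8 − 1.5028 = 2.1372.
g = 2.1372 / 0.66 = 3.2382%.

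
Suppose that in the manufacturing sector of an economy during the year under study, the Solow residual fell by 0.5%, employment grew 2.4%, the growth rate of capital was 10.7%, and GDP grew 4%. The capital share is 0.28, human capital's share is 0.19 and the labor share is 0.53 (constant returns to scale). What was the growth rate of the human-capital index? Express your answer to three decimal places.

Labor's share = 1 − 0.28 − 0.19 = 0.53.
gY = gA + 0.28×10.7 + 0.53×2.4 + 0.19×g.
0.19×g = 4 + 0.5 − 4.268 = 0.232.
g = 0.232 / 0.19 = 1.22105%.

1.221%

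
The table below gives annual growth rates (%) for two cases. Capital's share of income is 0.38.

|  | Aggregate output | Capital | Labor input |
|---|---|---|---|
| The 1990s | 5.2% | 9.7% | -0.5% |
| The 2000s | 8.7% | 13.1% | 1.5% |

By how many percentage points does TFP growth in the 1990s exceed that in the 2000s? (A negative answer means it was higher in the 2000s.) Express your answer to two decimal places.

Labor's share = 1 − 0.38 = 0.62.
The 1990s: TFP = 5.2 − 3.686 + 0.31 = 1.824%.
The 2000s: TFP = 8.7 − 4.978 − 0.93 = 2.792%.
Difference = 1.824 − (2.792) = -0.968 pp.

-0.97 percentage points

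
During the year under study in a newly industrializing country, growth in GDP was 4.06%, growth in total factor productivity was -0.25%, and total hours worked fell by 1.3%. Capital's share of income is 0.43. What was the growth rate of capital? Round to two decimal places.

Labor's share = 1 − 0.43 = 0.57.
gY = gA + 0.57×(-1.3) + 0.43×g.
0.43×g = 4.06 + 0.25 + 0.741 = 5.051.
g = 5.051 / 0.43 = 11.7465%.

Capital grew 11.75%.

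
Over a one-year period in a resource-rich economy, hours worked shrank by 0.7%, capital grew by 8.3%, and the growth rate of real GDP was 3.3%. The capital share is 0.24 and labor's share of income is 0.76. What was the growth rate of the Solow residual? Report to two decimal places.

Labor's share = 1 − 0.24 = 0.76.
Capital: 0.24 × 8.3 = 1.992 pp.
Hours worked: 0.76 × (-0.7) = -0.532 pp.
TFP growth = 3.3 − 1.46 = 1.84%.

1.84%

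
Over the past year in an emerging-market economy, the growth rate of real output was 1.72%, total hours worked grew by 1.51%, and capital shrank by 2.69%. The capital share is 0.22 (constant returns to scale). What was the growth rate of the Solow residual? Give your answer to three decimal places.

1.134%

Labor's share = 1 − 0.22 = 0.78.
Capital: 0.22 × (-2.69) = -0.5918 pp.
Total hours worked: 0.78 × 1.51 = 1.1778 pp.
TFP growth = 1.72 − 0.586 = 1.134%.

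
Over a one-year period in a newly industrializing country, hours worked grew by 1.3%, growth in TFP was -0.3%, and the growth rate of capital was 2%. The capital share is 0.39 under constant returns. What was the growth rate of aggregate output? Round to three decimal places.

Labor's share = 1 − 0.39 = 0.61.
Capital: 0.39 × 2 = 0.78 pp.
Hours worked: 0.61 × 1.3 = 0.793 pp.
Output growth = -0.3 + 1.573 = 1.273%.

1.273%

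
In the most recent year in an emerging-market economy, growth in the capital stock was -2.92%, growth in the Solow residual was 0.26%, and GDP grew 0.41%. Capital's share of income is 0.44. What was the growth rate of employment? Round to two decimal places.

Employment growth was 2.56%.

Labor's share = 1 − 0.44 = 0.56.
gY = gA + 0.44×(-2.92) + 0.56×g.
0.56×g = 0.41 − 0.26 + 1.2848 = 1.4348.
g = 1.4348 / 0.56 = 2.5621%.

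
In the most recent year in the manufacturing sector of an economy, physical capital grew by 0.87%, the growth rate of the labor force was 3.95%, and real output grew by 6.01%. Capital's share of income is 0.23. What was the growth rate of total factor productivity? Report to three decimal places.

Total factor productivity grew 2.768%.

Labor's share = 1 − 0.23 = 0.77.
Physical capital: 0.23 × 0.87 = 0.2001 pp.
The labor force: 0.77 × 3.95 = 3.0415 pp.
TFP growth = 6.01 − 3.2416 = 2.7684%.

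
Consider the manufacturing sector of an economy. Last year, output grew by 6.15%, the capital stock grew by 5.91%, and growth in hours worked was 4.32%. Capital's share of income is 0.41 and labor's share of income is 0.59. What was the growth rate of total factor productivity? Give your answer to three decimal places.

Labor's share = 1 − 0.41 = 0.59.
The capital stock: 0.41 × 5.91 = 2.4231 pp.
Hours worked: 0.59 × 4.32 = 2.5488 pp.
TFP growth = 6.15 − 4.9719 = 1.1781%.

1.178%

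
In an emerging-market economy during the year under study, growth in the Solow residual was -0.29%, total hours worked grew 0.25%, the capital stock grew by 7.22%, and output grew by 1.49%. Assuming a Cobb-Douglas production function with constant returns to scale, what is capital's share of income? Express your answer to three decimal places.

gY = gA + α·gK + (1−α)·gL, so gY − gA − gL = α(gK − gL).
1.49 + 0.29 − 0.25 = α × (7.22 − 0.25).
1.53 = 6.97 α, so α = 0.21951.

0.220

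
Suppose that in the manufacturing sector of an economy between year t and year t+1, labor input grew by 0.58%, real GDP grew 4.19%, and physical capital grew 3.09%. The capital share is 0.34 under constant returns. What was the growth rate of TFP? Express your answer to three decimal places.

Labor's share = 1 − 0.34 = 0.66.
Physical capital: 0.34 × 3.09 = 1.0506 pp.
Labor input: 0.66 × 0.58 = 0.3828 pp.
TFP growth = 4.19 − 1.4334 = 2.7566%.

2.757%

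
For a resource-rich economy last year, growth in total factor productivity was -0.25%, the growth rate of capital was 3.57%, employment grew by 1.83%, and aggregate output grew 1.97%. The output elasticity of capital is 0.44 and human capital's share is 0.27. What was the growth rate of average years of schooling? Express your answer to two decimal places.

0.44%

Labor's share = 1 − 0.44 − 0.27 = 0.29.
gY = gA + 0.44×3.57 + 0.29×1.83 + 0.27×g.
0.27×g = 1.97 + 0.25 − 2.1015 = 0.1185.
g = 0.1185 / 0.27 = 0.4389%.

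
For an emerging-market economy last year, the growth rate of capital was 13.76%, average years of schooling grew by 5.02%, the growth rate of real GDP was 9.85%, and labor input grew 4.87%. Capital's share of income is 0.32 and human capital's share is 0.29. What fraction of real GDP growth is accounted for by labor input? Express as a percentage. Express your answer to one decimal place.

Labor's share = 1 − 0.32 − 0.29 = 0.39.
Labor input contributed 0.39 × 4.87 = 1.8993 pp.
Share of growth = 1.8993 / 9.85 × 100 = 19.282%.

Labor input accounted for 19.3% of growth.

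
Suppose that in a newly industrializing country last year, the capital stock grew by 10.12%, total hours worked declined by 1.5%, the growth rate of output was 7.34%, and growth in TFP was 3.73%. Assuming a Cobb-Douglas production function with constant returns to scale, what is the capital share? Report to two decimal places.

gY = gA + α·gK + (1−α)·gL, so gY − gA − gL = α(gK − gL).
7.34 − 3.73 + 1.5 = α × (10.12 − (-1.5)).
5.11 = 11.62 α, so α = 0.4398.

The capital share is 0.44.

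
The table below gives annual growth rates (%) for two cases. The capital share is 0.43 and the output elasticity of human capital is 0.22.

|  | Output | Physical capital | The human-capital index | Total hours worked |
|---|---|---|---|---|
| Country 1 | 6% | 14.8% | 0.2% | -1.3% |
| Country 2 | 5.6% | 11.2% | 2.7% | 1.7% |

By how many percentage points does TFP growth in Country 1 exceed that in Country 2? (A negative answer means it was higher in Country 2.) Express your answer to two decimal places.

0.45 percentage points

Labor's share = 1 − 0.43 − 0.22 = 0.35.
Country 1: TFP = 6 − 6.364 − 0.044 + 0.455 = 0.047%.
Country 2: TFP = 5.6 − 4.816 − 0.594 − 0.595 = -0.405%.
Difference = 0.047 − (-0.405) = 0.452 pp.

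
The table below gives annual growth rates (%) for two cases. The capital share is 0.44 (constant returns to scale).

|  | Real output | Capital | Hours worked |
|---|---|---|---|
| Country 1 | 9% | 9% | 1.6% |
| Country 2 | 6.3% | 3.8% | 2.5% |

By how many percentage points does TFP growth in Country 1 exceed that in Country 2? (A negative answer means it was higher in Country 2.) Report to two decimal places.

0.92 percentage points

Labor's share = 1 − 0.44 = 0.56.
Country 1: TFP = 9 − 3.96 − 0.896 = 4.144%.
Country 2: TFP = 6.3 − 1.672 − 1.4 = 3.228%.
Difference = 4.144 − (3.228) = 0.916 pp.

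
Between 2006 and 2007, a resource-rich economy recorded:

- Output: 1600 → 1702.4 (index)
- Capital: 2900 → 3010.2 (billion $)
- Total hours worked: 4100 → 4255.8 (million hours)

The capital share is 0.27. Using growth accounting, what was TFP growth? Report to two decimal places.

Output growth = (1702.4 − 1600) / 1600 = 6.4%.
Capital growth = (3010.2 − 2900) / 2900 = 3.8%.
Total hours worked growth = (4255.8 − 4100) / 4100 = 3.8%.
Labor's share = 1 − 0.27 = 0.73.
Capital: 0.27 × 3.8 = 1.026 pp.
Total hours worked: 0.73 × 3.8 = 2.774 pp.
TFP growth = 6.4 − 3.8 = 2.6%.

2.60%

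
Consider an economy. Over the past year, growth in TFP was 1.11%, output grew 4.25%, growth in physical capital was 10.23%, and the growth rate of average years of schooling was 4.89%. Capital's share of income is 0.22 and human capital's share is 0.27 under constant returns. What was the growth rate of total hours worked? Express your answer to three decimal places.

-0.845%

Labor's share = 1 − 0.22 − 0.27 = 0.51.
gY = gA + 0.22×10.23 + 0.27×4.89 + 0.51×g.
0.51×g = 4.25 − 1.11 − 3.5709 = -0.4309.
g = -0.4309 / 0.51 = -0.8449%.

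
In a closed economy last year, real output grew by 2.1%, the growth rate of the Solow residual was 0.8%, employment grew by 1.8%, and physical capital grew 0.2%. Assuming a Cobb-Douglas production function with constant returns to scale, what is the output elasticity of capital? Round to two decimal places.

gY = gA + α·gK + (1−α)·gL, so gY − gA − gL = α(gK − gL).
2.1 − 0.8 − 1.8 = α × (0.2 − 1.8).
-0.5 = -1.6 α, so α = 0.3125.

The output elasticity of capital is 0.31.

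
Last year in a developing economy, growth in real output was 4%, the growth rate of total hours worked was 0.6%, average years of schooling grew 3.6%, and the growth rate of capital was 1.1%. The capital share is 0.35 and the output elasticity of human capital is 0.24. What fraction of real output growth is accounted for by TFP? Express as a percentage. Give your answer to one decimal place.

TFP accounted for 62.6% of growth.

Labor's share = 1 − 0.35 − 0.24 = 0.41.
Capital: 0.35 × 1.1 = 0.385 pp.
Average years of schooling: 0.24 × 3.6 = 0.864 pp.
Total hours worked: 0.41 × 0.6 = 0.246 pp.
TFP growth = 4 − 1.495 = 2.505%.
TFP share of growth = 2.505 / 4 × 100 = 62.625%.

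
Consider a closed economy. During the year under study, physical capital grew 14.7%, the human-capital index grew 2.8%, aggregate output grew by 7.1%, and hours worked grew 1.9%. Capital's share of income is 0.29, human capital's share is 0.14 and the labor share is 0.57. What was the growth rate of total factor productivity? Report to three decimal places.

Labor's share = 1 − 0.29 − 0.14 = 0.57.
Physical capital: 0.29 × 14.7 = 4.263 pp.
The human-capital index: 0.14 × 2.8 = 0.392 pp.
Hours worked: 0.57 × 1.9 = 1.083 pp.
TFP growth = 7.1 − 5.738 = 1.362%.

1.362%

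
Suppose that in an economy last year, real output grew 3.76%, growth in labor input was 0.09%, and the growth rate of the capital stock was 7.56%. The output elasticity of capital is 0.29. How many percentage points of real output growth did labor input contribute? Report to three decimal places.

Labor's share = 1 − 0.29 = 0.71.
Contribution = share × growth = 0.71 × 0.09 = 0.0639 pp.

0.064 percentage points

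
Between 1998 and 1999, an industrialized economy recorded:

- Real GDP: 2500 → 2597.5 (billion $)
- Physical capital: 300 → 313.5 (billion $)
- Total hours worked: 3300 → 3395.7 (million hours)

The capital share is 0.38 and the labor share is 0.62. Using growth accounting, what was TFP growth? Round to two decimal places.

Real GDP growth = (2597.5 − 2500) / 2500 = 3.9%.
Physical capital growth = (313.5 − 300) / 300 = 4.5%.
Total hours worked growth = (3395.7 − 3300) / 3300 = 2.9%.
Labor's share = 1 − 0.38 = 0.62.
Physical capital: 0.38 × 4.5 = 1.71 pp.
Total hours worked: 0.62 × 2.9 = 1.798 pp.
TFP growth = 3.9 − 3.508 = 0.392%.

TFP grew 0.39%.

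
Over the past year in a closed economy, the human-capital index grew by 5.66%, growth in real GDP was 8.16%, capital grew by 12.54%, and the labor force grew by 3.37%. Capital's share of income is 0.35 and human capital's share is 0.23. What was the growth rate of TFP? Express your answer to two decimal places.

1.05%

Labor's share = 1 − 0.35 − 0.23 = 0.42.
Capital: 0.35 × 12.54 = 4.389 pp.
The human-capital index: 0.23 × 5.66 = 1.3018 pp.
The labor force: 0.42 × 3.37 = 1.4154 pp.
TFP growth = 8.16 − 7.1062 = 1.0538%.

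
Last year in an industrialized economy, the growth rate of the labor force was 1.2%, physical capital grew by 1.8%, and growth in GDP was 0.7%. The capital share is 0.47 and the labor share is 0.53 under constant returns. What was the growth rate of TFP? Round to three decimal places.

Labor's share = 1 − 0.47 = 0.53.
Physical capital: 0.47 × 1.8 = 0.846 pp.
The labor force: 0.53 × 1.2 = 0.636 pp.
TFP growth = 0.7 − 1.482 = -0.782%.

-0.782%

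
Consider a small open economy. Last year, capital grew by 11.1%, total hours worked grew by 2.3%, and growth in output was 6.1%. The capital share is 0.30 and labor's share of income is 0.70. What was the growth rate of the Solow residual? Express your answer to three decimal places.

Labor's share = 1 − 0.3 = 0.7.
Capital: 0.3 × 11.1 = 3.33 pp.
Total hours worked: 0.7 × 2.3 = 1.61 pp.
TFP growth = 6.1 − 4.94 = 1.16%.

The Solow residual grew 1.160%.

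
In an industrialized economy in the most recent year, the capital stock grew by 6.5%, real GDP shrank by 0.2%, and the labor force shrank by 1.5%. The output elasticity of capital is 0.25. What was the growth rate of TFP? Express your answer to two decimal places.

Labor's share = 1 − 0.25 = 0.75.
The capital stock: 0.25 × 6.5 = 1.625 pp.
The labor force: 0.75 × (-1.5) = -1.125 pp.
TFP growth = -0.2 − 0.5 = -0.7%.

-0.70%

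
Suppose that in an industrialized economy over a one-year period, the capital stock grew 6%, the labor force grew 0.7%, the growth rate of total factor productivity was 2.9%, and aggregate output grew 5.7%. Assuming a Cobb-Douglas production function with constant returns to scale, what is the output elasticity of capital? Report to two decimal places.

gY = gA + α·gK + (1−α)·gL, so gY − gA − gL = α(gK − gL).
5.7 − 2.9 − 0.7 = α × (6 − 0.7).
2.1 = 5.3 α, so α = 0.3962.

The output elasticity of capital is 0.40.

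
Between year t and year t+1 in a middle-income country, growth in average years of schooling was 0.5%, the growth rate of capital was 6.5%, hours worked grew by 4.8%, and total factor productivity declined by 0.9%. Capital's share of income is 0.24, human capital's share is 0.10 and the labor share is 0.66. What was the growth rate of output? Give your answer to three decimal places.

3.878%

Labor's share = 1 − 0.24 − 0.1 = 0.66.
Capital: 0.24 × 6.5 = 1.56 pp.
Average years of schooling: 0.1 × 0.5 = 0.05 pp.
Hours worked: 0.66 × 4.8 = 3.168 pp.
Output growth = -0.9 + 4.778 = 3.878%.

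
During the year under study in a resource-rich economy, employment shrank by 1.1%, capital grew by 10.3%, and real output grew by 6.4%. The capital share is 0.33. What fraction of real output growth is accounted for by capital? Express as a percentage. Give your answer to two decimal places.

Capital contributed 0.33 × 10.3 = 3.399 pp.
Share of growth = 3.399 / 6.4 × 100 = 53.1094%.

53.11%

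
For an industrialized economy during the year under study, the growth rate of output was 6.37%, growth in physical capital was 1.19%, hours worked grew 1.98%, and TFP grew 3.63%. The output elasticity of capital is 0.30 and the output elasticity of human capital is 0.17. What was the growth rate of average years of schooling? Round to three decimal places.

Labor's share = 1 − 0.3 − 0.17 = 0.53.
gY = gA + 0.3×1.19 + 0.53×1.98 + 0.17×g.
0.17×g = 6.37 − 3.63 − 1.4064 = 1.3336.
g = 1.3336 / 0.17 = 7.84471%.

Average years of schooling grew 7.845%.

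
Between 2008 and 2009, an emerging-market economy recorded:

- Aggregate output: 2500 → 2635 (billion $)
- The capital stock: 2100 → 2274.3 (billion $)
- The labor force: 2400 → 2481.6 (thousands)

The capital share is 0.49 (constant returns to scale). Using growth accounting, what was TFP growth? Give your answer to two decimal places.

-0.40%

Aggregate output growth = (2635 − 2500) / 2500 = 5.4%.
The capital stock growth = (2274.3 − 2100) / 2100 = 8.3%.
The labor force growth = (2481.6 − 2400) / 2400 = 3.4%.
Labor's share = 1 − 0.49 = 0.51.
The capital stock: 0.49 × 8.3 = 4.067 pp.
The labor force: 0.51 × 3.4 = 1.734 pp.
TFP growth = 5.4 − 5.801 = -0.401%.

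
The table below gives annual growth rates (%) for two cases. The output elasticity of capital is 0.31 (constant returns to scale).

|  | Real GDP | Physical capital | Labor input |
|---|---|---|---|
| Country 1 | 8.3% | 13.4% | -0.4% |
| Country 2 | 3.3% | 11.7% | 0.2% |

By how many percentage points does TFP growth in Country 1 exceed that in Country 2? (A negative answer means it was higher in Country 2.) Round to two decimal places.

Labor's share = 1 − 0.31 = 0.69.
Country 1: TFP = 8.3 − 4.154 + 0.276 = 4.422%.
Country 2: TFP = 3.3 − 3.627 − 0.138 = -0.465%.
Difference = 4.422 − (-0.465) = 4.887 pp.

4.89 percentage points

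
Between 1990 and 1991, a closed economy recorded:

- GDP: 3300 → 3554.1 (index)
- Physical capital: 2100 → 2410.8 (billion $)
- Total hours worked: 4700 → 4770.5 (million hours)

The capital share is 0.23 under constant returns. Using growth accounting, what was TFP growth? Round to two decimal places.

GDP growth = (3554.1 − 3300) / 3300 = 7.7%.
Physical capital growth = (2410.8 − 2100) / 2100 = 14.8%.
Total hours worked growth = (4770.5 − 4700) / 4700 = 1.5%.
Labor's share = 1 − 0.23 = 0.77.
Physical capital: 0.23 × 14.8 = 3.404 pp.
Total hours worked: 0.77 × 1.5 = 1.155 pp.
TFP growth = 7.7 − 4.559 = 3.141%.

TFP growth was 3.14%.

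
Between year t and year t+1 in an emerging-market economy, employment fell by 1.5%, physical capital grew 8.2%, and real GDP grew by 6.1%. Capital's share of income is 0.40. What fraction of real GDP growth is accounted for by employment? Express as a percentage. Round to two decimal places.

Labor's share = 1 − 0.4 = 0.6.
Employment contributed 0.6 × (-1.5) = -0.9 pp.
Share of growth = -0.9 / 6.1 × 100 = -14.7541%.

-14.75%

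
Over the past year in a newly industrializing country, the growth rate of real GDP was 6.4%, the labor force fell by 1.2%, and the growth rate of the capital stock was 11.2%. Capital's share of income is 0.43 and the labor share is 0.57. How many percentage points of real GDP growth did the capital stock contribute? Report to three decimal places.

4.816 pp

Contribution = share × growth = 0.43 × 11.2 = 4.816 pp.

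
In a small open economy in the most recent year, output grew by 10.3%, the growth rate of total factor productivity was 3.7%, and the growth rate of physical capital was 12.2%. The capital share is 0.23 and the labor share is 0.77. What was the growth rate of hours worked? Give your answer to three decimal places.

Hours worked grew 4.927%.

Labor's share = 1 − 0.23 = 0.77.
gY = gA + 0.23×12.2 + 0.77×g.
0.77×g = 10.3 − 3.7 − 2.806 = 3.794.
g = 3.794 / 0.77 = 4.92727%.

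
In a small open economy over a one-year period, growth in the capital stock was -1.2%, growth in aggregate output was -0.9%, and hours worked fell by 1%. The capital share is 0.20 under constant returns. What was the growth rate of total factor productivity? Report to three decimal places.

0.140%

Labor's share = 1 − 0.2 = 0.8.
The capital stock: 0.2 × (-1.2) = -0.24 pp.
Hours worked: 0.8 × (-1) = -0.8 pp.
TFP growth = -0.9 + 1.04 = 0.14%.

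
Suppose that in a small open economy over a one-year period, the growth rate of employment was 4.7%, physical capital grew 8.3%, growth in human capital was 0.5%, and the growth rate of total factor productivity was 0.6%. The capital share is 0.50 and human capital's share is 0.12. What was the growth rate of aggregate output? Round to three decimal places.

Labor's share = 1 − 0.5 − 0.12 = 0.38.
Physical capital: 0.5 × 8.3 = 4.15 pp.
Human capital: 0.12 × 0.5 = 0.06 pp.
Employment: 0.38 × 4.7 = 1.786 pp.
Output growth = 0.6 + 5.996 = 6.596%.

Aggregate output grew 6.596%.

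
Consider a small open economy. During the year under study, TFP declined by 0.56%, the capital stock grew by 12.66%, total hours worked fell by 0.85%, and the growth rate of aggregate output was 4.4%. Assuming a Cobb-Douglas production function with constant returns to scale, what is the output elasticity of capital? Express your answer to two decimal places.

gY = gA + α·gK + (1−α)·gL, so gY − gA − gL = α(gK − gL).
4.4 + 0.56 + 0.85 = α × (12.66 − (-0.85)).
5.81 = 13.51 α, so α = 0.4301.

The output elasticity of capital is 0.43.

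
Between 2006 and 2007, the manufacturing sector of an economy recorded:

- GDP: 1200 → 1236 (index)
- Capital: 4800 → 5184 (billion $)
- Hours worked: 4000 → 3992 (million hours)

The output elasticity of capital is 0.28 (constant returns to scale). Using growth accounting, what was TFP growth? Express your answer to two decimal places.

0.90%

GDP growth = (1236 − 1200) / 1200 = 3%.
Capital growth = (5184 − 4800) / 4800 = 8%.
Hours worked growth = (3992 − 4000) / 4000 = -0.2%.
Labor's share = 1 − 0.28 = 0.72.
Capital: 0.28 × 8 = 2.24 pp.
Hours worked: 0.72 × (-0.2) = -0.144 pp.
TFP growth = 3 − 2.096 = 0.904%.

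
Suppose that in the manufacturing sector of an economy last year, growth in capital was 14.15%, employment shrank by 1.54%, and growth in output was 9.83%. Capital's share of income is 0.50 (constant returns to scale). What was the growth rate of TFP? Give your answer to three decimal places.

TFP growth was 3.525%.

Labor's share = 1 − 0.5 = 0.5.
Capital: 0.5 × 14.15 = 7.075 pp.
Employment: 0.5 × (-1.54) = -0.77 pp.
TFP growth = 9.83 − 6.305 = 3.525%.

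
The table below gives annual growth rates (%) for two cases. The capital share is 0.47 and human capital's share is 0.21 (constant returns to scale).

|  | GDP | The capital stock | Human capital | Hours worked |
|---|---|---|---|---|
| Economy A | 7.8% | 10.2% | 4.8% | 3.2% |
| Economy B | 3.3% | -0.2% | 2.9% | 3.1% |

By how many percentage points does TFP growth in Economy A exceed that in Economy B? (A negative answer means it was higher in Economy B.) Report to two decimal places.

-0.82 percentage points

Labor's share = 1 − 0.47 − 0.21 = 0.32.
Economy A: TFP = 7.8 − 4.794 − 1.008 − 1.024 = 0.974%.
Economy B: TFP = 3.3 + 0.094 − 0.609 − 0.992 = 1.793%.
Difference = 0.974 − (1.793) = -0.819 pp.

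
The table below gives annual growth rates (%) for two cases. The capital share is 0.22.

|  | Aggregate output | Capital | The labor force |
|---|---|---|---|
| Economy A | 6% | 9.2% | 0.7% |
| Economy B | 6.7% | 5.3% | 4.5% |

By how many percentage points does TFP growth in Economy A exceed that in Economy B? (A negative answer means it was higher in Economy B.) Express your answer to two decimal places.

Labor's share = 1 − 0.22 = 0.78.
Economy A: TFP = 6 − 2.024 − 0.546 = 3.43%.
Economy B: TFP = 6.7 − 1.166 − 3.51 = 2.024%.
Difference = 3.43 − (2.024) = 1.406 pp.

1.41 percentage points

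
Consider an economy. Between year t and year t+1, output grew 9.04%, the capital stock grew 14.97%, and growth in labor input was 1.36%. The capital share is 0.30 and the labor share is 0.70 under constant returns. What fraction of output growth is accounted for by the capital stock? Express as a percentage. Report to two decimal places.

49.68%

The capital stock contributed 0.3 × 14.97 = 4.491 pp.
Share of growth = 4.491 / 9.04 × 100 = 49.6792%.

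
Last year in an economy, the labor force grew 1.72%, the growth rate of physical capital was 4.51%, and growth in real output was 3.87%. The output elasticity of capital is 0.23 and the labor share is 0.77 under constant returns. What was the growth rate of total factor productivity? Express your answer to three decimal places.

Labor's share = 1 − 0.23 = 0.77.
Physical capital: 0.23 × 4.51 = 1.0373 pp.
The labor force: 0.77 × 1.72 = 1.3244 pp.
TFP growth = 3.87 − 2.3617 = 1.5083%.

1.508%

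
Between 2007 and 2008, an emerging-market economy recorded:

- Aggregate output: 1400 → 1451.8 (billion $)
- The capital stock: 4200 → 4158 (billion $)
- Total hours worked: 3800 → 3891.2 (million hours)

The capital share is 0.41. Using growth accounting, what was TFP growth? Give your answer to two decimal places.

Aggregate output growth = (1451.8 − 1400) / 1400 = 3.7%.
The capital stock growth = (4158 − 4200) / 4200 = -1%.
Total hours worked growth = (3891.2 − 3800) / 3800 = 2.4%.
Labor's share = 1 − 0.41 = 0.59.
The capital stock: 0.41 × (-1) = -0.41 pp.
Total hours worked: 0.59 × 2.4 = 1.416 pp.
TFP growth = 3.7 − 1.006 = 2.694%.

2.69%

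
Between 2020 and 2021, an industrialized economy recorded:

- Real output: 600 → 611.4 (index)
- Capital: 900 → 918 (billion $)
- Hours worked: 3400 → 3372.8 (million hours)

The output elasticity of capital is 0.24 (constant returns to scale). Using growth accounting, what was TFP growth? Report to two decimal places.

Real output growth = (611.4 − 600) / 600 = 1.9%.
Capital growth = (918 − 900) / 900 = 2%.
Hours worked growth = (3372.8 − 3400) / 3400 = -0.8%.
Labor's share = 1 − 0.24 = 0.76.
Capital: 0.24 × 2 = 0.48 pp.
Hours worked: 0.76 × (-0.8) = -0.608 pp.
TFP growth = 1.9 + 0.128 = 2.028%.

TFP grew 2.03%.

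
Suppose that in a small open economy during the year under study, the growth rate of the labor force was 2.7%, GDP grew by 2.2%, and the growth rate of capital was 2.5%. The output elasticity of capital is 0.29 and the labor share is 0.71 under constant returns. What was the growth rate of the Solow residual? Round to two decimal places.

-0.44%

Labor's share = 1 − 0.29 = 0.71.
Capital: 0.29 × 2.5 = 0.725 pp.
The labor force: 0.71 × 2.7 = 1.917 pp.
TFP growth = 2.2 − 2.642 = -0.442%.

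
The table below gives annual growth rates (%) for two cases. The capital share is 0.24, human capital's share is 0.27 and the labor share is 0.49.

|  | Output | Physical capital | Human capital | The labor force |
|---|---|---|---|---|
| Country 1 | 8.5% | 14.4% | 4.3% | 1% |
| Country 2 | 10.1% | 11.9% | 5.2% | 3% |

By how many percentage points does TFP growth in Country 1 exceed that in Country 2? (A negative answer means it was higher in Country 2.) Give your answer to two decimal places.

Labor's share = 1 − 0.24 − 0.27 = 0.49.
Country 1: TFP = 8.5 − 3.456 − 1.161 − 0.49 = 3.393%.
Country 2: TFP = 10.1 − 2.856 − 1.404 − 1.47 = 4.37%.
Difference = 3.393 − (4.37) = -0.977 pp.

-0.98 percentage points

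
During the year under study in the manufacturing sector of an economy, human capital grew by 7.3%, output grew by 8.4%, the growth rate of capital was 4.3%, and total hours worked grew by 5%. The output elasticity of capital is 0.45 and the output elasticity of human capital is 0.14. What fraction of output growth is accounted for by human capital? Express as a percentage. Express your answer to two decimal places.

Human capital contributed 0.14 × 7.3 = 1.022 pp.
Share of growth = 1.022 / 8.4 × 100 = 12.1667%.

12.17%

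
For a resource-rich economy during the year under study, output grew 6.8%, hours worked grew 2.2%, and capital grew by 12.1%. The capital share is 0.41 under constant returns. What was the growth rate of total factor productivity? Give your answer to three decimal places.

Labor's share = 1 − 0.41 = 0.59.
Capital: 0.41 × 12.1 = 4.961 pp.
Hours worked: 0.59 × 2.2 = 1.298 pp.
TFP growth = 6.8 − 6.259 = 0.541%.

Total factor productivity growth was 0.541%.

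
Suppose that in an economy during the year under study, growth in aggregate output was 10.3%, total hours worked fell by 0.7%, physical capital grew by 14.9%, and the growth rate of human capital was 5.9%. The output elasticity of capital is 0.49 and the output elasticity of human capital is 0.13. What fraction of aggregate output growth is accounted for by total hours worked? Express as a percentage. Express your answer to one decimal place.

Labor's share = 1 − 0.49 − 0.13 = 0.38.
Total hours worked contributed 0.38 × (-0.7) = -0.266 pp.
Share of growth = -0.266 / 10.3 × 100 = -2.583%.

Total hours worked accounted for -2.6% of growth.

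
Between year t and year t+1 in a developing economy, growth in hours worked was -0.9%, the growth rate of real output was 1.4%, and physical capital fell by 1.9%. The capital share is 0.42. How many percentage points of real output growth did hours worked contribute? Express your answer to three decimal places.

-0.522 percentage points

Labor's share = 1 − 0.42 = 0.58.
Contribution = share × growth = 0.58 × (-0.9) = -0.522 pp.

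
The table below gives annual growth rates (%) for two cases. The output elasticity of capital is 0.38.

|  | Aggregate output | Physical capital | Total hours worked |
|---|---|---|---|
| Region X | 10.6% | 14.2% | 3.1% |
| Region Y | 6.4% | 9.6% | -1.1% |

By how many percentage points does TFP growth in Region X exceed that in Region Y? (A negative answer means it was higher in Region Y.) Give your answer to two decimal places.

-0.15 percentage points

Labor's share = 1 − 0.38 = 0.62.
Region X: TFP = 10.6 − 5.396 − 1.922 = 3.282%.
Region Y: TFP = 6.4 − 3.648 + 0.682 = 3.434%.
Difference = 3.282 − (3.434) = -0.152 pp.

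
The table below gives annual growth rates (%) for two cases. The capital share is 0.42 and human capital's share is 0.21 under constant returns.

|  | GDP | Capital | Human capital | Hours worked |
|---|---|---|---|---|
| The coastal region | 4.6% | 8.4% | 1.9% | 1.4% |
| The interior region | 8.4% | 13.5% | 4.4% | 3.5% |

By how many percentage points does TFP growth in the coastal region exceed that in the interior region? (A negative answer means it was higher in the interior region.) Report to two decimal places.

Labor's share = 1 − 0.42 − 0.21 = 0.37.
The coastal region: TFP = 4.6 − 3.528 − 0.399 − 0.518 = 0.155%.
The interior region: TFP = 8.4 − 5.67 − 0.924 − 1.295 = 0.511%.
Difference = 0.155 − (0.511) = -0.356 pp.

-0.36 percentage points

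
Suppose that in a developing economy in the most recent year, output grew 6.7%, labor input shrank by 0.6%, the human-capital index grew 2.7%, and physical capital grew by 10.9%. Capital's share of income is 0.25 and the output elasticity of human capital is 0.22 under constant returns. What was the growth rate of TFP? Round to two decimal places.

Labor's share = 1 − 0.25 − 0.22 = 0.53.
Physical capital: 0.25 × 10.9 = 2.725 pp.
The human-capital index: 0.22 × 2.7 = 0.594 pp.
Labor input: 0.53 × (-0.6) = -0.318 pp.
TFP growth = 6.7 − 3.001 = 3.699%.

3.70%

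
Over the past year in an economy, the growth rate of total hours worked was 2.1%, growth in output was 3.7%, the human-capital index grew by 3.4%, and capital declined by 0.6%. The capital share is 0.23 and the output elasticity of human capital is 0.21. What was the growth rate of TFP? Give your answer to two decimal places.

1.95%

Labor's share = 1 − 0.23 − 0.21 = 0.56.
Capital: 0.23 × (-0.6) = -0.138 pp.
The human-capital index: 0.21 × 3.4 = 0.714 pp.
Total hours worked: 0.56 × 2.1 = 1.176 pp.
TFP growth = 3.7 − 1.752 = 1.948%.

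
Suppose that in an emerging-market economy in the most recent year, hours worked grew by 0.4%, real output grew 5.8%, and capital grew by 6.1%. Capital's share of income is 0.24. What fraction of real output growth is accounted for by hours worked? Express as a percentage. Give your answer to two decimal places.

Hours worked accounted for 5.24% of growth.

Labor's share = 1 − 0.24 = 0.76.
Hours worked contributed 0.76 × 0.4 = 0.304 pp.
Share of growth = 0.304 / 5.8 × 100 = 5.2414%.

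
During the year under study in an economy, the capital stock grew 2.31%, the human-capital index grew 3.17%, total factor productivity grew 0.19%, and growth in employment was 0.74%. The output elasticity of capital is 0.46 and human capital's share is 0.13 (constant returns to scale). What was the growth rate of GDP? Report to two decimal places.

1.97%

Labor's share = 1 − 0.46 − 0.13 = 0.41.
The capital stock: 0.46 × 2.31 = 1.0626 pp.
The human-capital index: 0.13 × 3.17 = 0.4121 pp.
Employment: 0.41 × 0.74 = 0.3034 pp.
Output growth = 0.19 + 1.7781 = 1.9681%.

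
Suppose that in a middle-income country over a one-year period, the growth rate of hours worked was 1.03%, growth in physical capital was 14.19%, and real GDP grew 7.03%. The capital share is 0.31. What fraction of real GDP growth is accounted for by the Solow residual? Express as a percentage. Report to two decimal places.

27.32%

Labor's share = 1 − 0.31 = 0.69.
Physical capital: 0.31 × 14.19 = 4.3989 pp.
Hours worked: 0.69 × 1.03 = 0.7107 pp.
TFP growth = 7.03 − 5.1096 = 1.9204%.
TFP share of growth = 1.9204 / 7.03 × 100 = 27.3172%.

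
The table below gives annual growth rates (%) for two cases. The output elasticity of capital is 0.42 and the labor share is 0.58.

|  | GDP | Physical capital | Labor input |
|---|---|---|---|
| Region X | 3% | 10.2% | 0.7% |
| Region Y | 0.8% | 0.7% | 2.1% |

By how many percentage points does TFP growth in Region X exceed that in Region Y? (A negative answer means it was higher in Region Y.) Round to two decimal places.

Labor's share = 1 − 0.42 = 0.58.
Region X: TFP = 3 − 4.284 − 0.406 = -1.69%.
Region Y: TFP = 0.8 − 0.294 − 1.218 = -0.712%.
Difference = -1.69 − (-0.712) = -0.978 pp.

-0.98 percentage points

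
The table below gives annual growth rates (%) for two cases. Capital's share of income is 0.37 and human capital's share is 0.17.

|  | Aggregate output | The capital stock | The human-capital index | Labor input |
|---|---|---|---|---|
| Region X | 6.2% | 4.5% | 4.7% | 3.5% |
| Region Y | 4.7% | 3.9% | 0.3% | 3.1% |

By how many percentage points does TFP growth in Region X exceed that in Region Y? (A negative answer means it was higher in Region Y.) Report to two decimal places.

0.35 percentage points

Labor's share = 1 − 0.37 − 0.17 = 0.46.
Region X: TFP = 6.2 − 1.665 − 0.799 − 1.61 = 2.126%.
Region Y: TFP = 4.7 − 1.443 − 0.051 − 1.426 = 1.78%.
Difference = 2.126 − (1.78) = 0.346 pp.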